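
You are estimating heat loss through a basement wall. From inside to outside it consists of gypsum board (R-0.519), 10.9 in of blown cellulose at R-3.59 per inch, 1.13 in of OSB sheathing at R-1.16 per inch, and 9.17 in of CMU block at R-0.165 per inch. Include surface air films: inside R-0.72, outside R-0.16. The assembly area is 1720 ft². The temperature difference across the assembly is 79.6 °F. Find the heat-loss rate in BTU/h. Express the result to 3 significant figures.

3160 BTU/h

10.9 × 3.59 = 39.13
1.13 × 1.16 = 1.311
9.17 × 0.165 = 1.513
R_total = 0.72 + 0.519 + 39.13 + 1.311 + 1.513 + 0.16 = 43.35 ft²·°F·h/BTU
Q = A·ΔT/R = 1720 × 79.6 / 43.35 = 3158 BTU/h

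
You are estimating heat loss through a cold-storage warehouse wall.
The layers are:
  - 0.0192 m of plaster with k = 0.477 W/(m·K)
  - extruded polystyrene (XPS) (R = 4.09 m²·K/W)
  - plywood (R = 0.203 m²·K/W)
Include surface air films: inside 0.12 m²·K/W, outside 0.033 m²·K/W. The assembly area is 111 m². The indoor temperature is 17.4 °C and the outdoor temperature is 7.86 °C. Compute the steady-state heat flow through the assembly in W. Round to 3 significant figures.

236 W

0.0192/0.477 = 0.04025
R_total = 0.12 + 0.04025 + 4.09 + 0.203 + 0.033 = 4.486 m²·K/W
Q = A·ΔT/R = 111 × (17.4 − 7.86) / 4.486 = 236 W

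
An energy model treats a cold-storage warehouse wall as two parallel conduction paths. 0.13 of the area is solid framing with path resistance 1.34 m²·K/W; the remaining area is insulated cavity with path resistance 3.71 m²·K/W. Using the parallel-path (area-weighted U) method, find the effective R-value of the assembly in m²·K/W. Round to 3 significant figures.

3.02 m²·K/W

U_eff = 0.87/3.71 + 0.13/1.34 = 0.2345 + 0.09701 = 0.3315
R_eff = 1/U_eff = 3.016 m²·K/W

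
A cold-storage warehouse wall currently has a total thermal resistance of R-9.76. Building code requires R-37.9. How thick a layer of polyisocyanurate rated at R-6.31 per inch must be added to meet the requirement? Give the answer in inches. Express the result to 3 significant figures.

4.46 in

ΔR = 37.9 − 9.76 = 28.14 ft²·°F·h/BTU
L = ΔR / (R/in) = 28.14/6.31 = 4.46 in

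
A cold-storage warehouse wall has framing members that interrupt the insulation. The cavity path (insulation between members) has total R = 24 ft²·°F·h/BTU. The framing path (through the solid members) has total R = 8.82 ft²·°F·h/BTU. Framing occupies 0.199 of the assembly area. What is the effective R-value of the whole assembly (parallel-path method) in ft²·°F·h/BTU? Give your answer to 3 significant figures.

17.9 ft²·°F·h/BTU

U_eff = 0.801/24 + 0.199/8.82 = 0.03338 + 0.02256 = 0.05594
R_eff = 1/U_eff = 17.88 ft²·°F·h/BTU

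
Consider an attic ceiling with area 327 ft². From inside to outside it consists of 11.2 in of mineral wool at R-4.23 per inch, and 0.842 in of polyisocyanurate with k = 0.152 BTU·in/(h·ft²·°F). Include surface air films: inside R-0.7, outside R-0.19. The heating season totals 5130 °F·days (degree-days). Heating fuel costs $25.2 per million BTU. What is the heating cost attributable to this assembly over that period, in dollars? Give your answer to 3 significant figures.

18.9 dollars

11.2 × 4.23 = 47.38
0.842/0.152 = 5.539
R_total = 0.7 + 47.38 + 5.539 + 0.19 = 53.81 ft²·°F·h/BTU
E = A × HDD × 24 / R = 327 × 5130 × 24 / 53.81 = 748300 BTU
Cost = 748300/10⁶ × 25.2 = $18.86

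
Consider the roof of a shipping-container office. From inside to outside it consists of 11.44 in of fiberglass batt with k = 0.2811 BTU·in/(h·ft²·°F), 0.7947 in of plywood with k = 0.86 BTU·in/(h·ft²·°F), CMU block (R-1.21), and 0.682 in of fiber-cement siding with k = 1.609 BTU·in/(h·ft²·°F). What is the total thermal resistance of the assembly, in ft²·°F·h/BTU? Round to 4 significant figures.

43.26 ft²·°F·h/BTU

11.44/0.2811 = 40.697
0.7947/0.86 = 0.92407
0.682/1.609 = 0.42387
R_total = 40.697 + 0.92407 + 1.21 + 0.42387 = 43.255 ft²·°F·h/BTU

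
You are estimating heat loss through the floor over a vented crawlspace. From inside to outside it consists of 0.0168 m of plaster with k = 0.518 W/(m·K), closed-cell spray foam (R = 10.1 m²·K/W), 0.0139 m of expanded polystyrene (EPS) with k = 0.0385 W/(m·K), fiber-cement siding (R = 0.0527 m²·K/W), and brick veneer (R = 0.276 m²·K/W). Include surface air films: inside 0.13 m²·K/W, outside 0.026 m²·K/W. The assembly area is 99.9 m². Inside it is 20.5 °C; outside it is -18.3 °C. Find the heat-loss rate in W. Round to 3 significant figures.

0.0168/0.518 = 0.03243
0.0139/0.0385 = 0.361
R_total = 0.13 + 0.03243 + 10.1 + 0.361 + 0.0527 + 0.276 + 0.026 = 10.98 m²·K/W
Q = A·ΔT/R = 99.9 × (20.5 − (-18.3)) / 10.98 = 353.1 W

353 W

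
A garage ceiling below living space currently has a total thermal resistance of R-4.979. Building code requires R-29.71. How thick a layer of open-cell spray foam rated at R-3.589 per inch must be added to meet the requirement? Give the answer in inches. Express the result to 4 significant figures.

ΔR = 29.71 − 4.979 = 24.731 ft²·°F·h/BTU
L = ΔR / (R/in) = 24.731/3.589 = 6.8908 in

6.891 in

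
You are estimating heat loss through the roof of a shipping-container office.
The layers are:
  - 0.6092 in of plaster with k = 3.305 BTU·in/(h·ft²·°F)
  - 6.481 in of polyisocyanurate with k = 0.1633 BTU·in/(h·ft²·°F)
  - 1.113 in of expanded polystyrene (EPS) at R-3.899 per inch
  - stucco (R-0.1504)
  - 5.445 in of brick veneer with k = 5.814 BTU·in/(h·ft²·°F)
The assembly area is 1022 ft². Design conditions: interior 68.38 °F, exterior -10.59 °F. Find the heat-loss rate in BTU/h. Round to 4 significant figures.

0.6092/3.305 = 0.18433
6.481/0.1633 = 39.688
1.113 × 3.899 = 4.3396
5.445/5.814 = 0.93653
R_total = 0.18433 + 39.688 + 4.3396 + 0.1504 + 0.93653 = 45.299 ft²·°F·h/BTU
Q = A·ΔT/R = 1022 × (68.38 − (-10.59)) / 45.299 = 1781.7 BTU/h

1782 BTU/h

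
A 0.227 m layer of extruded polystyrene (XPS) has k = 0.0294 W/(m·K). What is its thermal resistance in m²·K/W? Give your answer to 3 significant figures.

R = L/k = 0.227/0.0294 = 7.721 m²·K/W

7.72 m²·K/W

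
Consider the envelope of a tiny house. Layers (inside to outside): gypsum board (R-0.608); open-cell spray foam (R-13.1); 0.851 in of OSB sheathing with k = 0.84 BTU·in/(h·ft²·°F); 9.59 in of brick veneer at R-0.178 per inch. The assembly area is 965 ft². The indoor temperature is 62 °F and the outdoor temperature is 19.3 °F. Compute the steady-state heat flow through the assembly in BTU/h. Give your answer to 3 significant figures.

0.851/0.84 = 1.013
9.59 × 0.178 = 1.707
R_total = 0.608 + 13.1 + 1.013 + 1.707 = 16.43 ft²·°F·h/BTU
Q = A·ΔT/R = 965 × (62 − 19.3) / 16.43 = 2508 BTU/h

2510 BTU/h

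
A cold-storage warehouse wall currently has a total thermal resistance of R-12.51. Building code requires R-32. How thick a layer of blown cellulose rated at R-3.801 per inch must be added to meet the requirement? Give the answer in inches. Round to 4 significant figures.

ΔR = 32 − 12.51 = 19.49 ft²·°F·h/BTU
L = ΔR / (R/in) = 19.49/3.801 = 5.1276 in

5.128 in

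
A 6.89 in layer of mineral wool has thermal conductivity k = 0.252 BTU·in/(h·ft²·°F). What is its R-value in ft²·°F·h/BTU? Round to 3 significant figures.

27.3 ft²·°F·h/BTU

R = L/k = 6.89/0.252 = 27.34 ft²·°F·h/BTU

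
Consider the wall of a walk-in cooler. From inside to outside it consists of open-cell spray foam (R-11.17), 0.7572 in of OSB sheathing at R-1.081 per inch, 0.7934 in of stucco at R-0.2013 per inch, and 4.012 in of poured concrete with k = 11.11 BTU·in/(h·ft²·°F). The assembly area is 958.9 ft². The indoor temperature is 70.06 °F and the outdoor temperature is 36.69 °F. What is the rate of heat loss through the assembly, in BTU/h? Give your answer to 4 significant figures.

2558 BTU/h

0.7572 × 1.081 = 0.81853
0.7934 × 0.2013 = 0.15971
4.012/11.11 = 0.36112
R_total = 11.17 + 0.81853 + 0.15971 + 0.36112 = 12.509 ft²·°F·h/BTU
Q = A·ΔT/R = 958.9 × (70.06 − 36.69) / 12.509 = 2558 BTU/h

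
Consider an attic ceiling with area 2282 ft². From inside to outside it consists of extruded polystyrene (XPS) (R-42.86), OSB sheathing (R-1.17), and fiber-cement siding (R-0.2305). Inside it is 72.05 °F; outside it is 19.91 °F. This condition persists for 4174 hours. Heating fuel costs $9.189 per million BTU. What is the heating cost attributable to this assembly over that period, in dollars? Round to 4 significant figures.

R_total = 42.86 + 1.17 + 0.2305 = 44.261 ft²·°F·h/BTU
Q = 2282 × (72.05 − 19.91) / 44.261 = 2688.3 BTU/h
E = 2688.3 × 4174 = 11221000 BTU
Cost = 11221000/10⁶ × 9.189 = $103.11

103.1 dollars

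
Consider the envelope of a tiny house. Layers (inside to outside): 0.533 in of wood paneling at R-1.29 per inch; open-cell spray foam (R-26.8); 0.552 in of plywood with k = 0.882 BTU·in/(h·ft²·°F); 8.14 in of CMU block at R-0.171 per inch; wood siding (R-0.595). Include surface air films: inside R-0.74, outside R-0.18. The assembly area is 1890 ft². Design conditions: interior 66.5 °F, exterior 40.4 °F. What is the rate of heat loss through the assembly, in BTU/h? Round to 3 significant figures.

0.533 × 1.29 = 0.6876
0.552/0.882 = 0.6259
8.14 × 0.171 = 1.392
R_total = 0.74 + 0.6876 + 26.8 + 0.6259 + 1.392 + 0.595 + 0.18 = 31.02 ft²·°F·h/BTU
Q = A·ΔT/R = 1890 × (66.5 − 40.4) / 31.02 = 1590 BTU/h

1590 BTU/h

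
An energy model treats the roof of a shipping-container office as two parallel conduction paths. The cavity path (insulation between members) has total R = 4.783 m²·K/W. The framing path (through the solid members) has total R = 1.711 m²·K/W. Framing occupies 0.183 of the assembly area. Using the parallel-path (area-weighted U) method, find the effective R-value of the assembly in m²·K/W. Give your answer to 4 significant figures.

U_eff = 0.817/4.783 + 0.183/1.711 = 0.17081 + 0.10695 = 0.27777
R_eff = 1/U_eff = 3.6001 m²·K/W

3.600 m²·K/W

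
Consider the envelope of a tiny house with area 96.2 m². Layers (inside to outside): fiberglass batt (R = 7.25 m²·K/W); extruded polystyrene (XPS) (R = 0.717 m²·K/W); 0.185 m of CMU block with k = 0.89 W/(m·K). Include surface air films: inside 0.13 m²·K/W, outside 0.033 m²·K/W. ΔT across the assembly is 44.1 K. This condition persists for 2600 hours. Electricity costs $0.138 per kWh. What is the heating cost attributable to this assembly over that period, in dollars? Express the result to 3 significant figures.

0.185/0.89 = 0.2079
R_total = 0.13 + 7.25 + 0.717 + 0.2079 + 0.033 = 8.338 m²·K/W
Q = 96.2 × 44.1 / 8.338 = 508.8 W
E = 508.8 W × 2600 h / 1000 = 1323 kWh
Cost = 1323 × 0.138 = $182.6

183 dollars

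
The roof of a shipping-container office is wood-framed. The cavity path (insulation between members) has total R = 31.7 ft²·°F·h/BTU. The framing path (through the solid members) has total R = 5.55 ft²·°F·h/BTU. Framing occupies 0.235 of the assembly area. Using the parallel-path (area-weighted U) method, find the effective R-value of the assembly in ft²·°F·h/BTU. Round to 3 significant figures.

15.0 ft²·°F·h/BTU

U_eff = 0.765/31.7 + 0.235/5.55 = 0.02413 + 0.04234 = 0.06647
R_eff = 1/U_eff = 15.04 ft²·°F·h/BTU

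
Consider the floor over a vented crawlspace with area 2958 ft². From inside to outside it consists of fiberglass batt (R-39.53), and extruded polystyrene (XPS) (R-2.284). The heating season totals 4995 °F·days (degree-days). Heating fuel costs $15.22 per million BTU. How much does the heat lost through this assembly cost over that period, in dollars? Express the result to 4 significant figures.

129.1 dollars

R_total = 39.53 + 2.284 = 41.814 ft²·°F·h/BTU
E = A × HDD × 24 / R = 2958 × 4995 × 24 / 41.814 = 8480500 BTU
Cost = 8480500/10⁶ × 15.22 = $129.07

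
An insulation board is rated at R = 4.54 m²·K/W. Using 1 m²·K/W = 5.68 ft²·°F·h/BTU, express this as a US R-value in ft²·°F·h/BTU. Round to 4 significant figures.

R_US = 4.54 × 5.68 = 25.787

25.79 ft²·°F·h/BTU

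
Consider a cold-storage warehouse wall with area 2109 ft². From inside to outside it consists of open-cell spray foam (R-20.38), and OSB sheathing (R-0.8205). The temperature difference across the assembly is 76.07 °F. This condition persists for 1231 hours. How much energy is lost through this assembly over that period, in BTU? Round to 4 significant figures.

9315000 BTU

R_total = 20.38 + 0.8205 = 21.2 ft²·°F·h/BTU
Q = 2109 × 76.07 / 21.2 = 7567.4 BTU/h
E = 7567.4 × 1231 = 9315400 BTU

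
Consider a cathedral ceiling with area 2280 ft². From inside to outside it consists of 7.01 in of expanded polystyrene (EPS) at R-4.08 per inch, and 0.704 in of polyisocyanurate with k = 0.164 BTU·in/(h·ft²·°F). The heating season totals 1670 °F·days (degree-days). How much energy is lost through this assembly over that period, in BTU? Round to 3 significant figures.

2780000 BTU

7.01 × 4.08 = 28.6
0.704/0.164 = 4.293
R_total = 28.6 + 4.293 = 32.89 ft²·°F·h/BTU
E = A × HDD × 24 / R = 2280 × 1670 × 24 / 32.89 = 2778000 BTU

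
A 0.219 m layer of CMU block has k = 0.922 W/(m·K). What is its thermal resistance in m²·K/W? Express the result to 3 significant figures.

R = L/k = 0.219/0.922 = 0.2375 m²·K/W

0.238 m²·K/W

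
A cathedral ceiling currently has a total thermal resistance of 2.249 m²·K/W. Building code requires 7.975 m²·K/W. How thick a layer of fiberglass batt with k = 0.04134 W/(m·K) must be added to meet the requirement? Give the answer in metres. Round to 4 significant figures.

0.2367 m

ΔR = 7.975 − 2.249 = 5.726 m²·K/W
L = ΔR × k = 5.726 × 0.04134 = 0.23671 m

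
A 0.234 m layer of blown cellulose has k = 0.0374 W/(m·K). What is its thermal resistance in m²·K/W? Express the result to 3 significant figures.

R = L/k = 0.234/0.0374 = 6.257 m²·K/W

6.26 m²·K/W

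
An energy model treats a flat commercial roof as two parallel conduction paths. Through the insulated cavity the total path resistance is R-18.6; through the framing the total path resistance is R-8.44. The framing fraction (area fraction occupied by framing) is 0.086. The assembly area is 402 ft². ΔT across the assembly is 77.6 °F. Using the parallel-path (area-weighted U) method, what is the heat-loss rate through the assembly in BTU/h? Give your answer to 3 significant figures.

1850 BTU/h

U_eff = 0.914/18.6 + 0.086/8.44 = 0.04914 + 0.01019 = 0.05933
R_eff = 1/U_eff = 16.86 ft²·°F·h/BTU
Q = 402 × 77.6 / 16.86 = 1851 BTU/h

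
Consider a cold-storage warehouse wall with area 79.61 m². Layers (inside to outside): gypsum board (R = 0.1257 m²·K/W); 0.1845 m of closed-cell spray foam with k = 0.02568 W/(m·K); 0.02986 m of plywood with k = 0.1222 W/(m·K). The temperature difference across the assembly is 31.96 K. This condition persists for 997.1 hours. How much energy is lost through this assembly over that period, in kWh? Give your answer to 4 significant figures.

0.1845/0.02568 = 7.1846
0.02986/0.1222 = 0.24435
R_total = 0.1257 + 7.1846 + 0.24435 = 7.5546 m²·K/W
Q = 79.61 × 31.96 / 7.5546 = 336.79 W
E = 336.79 W × 997.1 h / 1000 = 335.81 kWh

335.8 kWh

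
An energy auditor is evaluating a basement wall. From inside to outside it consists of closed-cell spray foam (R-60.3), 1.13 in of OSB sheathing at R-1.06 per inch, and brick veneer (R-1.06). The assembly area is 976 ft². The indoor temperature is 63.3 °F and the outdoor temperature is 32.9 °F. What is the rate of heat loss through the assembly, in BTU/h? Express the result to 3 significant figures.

1.13 × 1.06 = 1.198
R_total = 60.3 + 1.198 + 1.06 = 62.56 ft²·°F·h/BTU
Q = A·ΔT/R = 976 × (63.3 − 32.9) / 62.56 = 474.3 BTU/h

474 BTU/h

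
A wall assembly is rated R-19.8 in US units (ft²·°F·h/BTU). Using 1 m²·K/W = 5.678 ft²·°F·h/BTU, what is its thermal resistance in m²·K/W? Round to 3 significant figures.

R_SI = 19.8/5.678 = 3.487

3.49 m²·K/W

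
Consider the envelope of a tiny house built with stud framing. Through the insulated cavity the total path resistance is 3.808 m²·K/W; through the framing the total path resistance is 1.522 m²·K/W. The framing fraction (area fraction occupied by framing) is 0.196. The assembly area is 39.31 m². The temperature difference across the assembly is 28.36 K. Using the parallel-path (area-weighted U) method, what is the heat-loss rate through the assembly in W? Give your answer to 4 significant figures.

U_eff = 0.804/3.808 + 0.196/1.522 = 0.21113 + 0.12878 = 0.33991
R_eff = 1/U_eff = 2.9419 m²·K/W
Q = 39.31 × 28.36 / 2.9419 = 378.95 W

378.9 W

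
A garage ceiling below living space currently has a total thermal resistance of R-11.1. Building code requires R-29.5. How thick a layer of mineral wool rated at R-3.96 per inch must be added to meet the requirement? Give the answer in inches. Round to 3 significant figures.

4.65 in

ΔR = 29.5 − 11.1 = 18.4 ft²·°F·h/BTU
L = ΔR / (R/in) = 18.4/3.96 = 4.646 in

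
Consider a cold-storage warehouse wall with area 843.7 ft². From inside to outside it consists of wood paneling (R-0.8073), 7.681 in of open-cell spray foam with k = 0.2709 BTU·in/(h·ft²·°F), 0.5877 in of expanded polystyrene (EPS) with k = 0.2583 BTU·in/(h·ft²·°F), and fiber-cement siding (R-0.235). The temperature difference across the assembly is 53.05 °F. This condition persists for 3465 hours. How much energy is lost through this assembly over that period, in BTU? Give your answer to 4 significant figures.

7.681/0.2709 = 28.354
0.5877/0.2583 = 2.2753
R_total = 0.8073 + 28.354 + 2.2753 + 0.235 = 31.671 ft²·°F·h/BTU
Q = 843.7 × 53.05 / 31.671 = 1413.2 BTU/h
E = 1413.2 × 3465 = 4896800 BTU

4897000 BTU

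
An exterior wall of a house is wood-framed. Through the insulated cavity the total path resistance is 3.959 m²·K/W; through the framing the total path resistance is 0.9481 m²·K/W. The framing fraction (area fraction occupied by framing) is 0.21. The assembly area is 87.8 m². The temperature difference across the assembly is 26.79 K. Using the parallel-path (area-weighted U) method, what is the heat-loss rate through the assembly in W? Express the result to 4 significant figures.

990.4 W

U_eff = 0.79/3.959 + 0.21/0.9481 = 0.19955 + 0.2215 = 0.42104
R_eff = 1/U_eff = 2.3751 m²·K/W
Q = 87.8 × 26.79 / 2.3751 = 990.36 W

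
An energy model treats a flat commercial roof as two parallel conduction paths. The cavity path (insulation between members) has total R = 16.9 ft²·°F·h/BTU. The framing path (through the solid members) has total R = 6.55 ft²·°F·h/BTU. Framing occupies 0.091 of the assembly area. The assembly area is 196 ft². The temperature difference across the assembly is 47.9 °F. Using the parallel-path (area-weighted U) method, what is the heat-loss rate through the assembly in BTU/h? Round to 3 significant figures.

U_eff = 0.909/16.9 + 0.091/6.55 = 0.05379 + 0.01389 = 0.06768
R_eff = 1/U_eff = 14.78 ft²·°F·h/BTU
Q = 196 × 47.9 / 14.78 = 635.4 BTU/h

635 BTU/h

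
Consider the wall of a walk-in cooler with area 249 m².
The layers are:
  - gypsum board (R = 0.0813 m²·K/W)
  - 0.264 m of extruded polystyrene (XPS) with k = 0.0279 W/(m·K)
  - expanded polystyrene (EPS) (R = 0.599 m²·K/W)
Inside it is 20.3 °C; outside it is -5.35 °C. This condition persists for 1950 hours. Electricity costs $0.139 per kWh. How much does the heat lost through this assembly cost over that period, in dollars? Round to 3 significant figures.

0.264/0.0279 = 9.462
R_total = 0.0813 + 9.462 + 0.599 = 10.14 m²·K/W
Q = 249 × (20.3 − (-5.35)) / 10.14 = 629.7 W
E = 629.7 W × 1950 h / 1000 = 1228 kWh
Cost = 1228 × 0.139 = $170.7

171 dollars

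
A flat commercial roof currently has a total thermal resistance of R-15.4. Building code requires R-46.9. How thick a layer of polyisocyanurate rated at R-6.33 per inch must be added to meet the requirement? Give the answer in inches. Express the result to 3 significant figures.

ΔR = 46.9 − 15.4 = 31.5 ft²·°F·h/BTU
L = ΔR / (R/in) = 31.5/6.33 = 4.976 in

4.98 in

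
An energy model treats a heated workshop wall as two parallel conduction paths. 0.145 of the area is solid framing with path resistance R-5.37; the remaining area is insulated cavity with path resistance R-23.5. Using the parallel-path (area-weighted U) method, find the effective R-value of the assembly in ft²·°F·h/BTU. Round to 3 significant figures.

15.8 ft²·°F·h/BTU

U_eff = 0.855/23.5 + 0.145/5.37 = 0.03638 + 0.027 = 0.06338
R_eff = 1/U_eff = 15.78 ft²·°F·h/BTU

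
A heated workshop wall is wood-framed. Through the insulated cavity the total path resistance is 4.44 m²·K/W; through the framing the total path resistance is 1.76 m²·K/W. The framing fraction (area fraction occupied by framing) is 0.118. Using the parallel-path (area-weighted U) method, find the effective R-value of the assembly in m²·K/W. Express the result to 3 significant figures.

U_eff = 0.882/4.44 + 0.118/1.76 = 0.1986 + 0.06705 = 0.2657
R_eff = 1/U_eff = 3.764 m²·K/W

3.76 m²·K/W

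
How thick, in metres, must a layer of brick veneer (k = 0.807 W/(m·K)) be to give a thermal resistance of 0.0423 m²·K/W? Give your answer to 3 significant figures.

0.0341 m

L = R·k = 0.0423 × 0.807 = 0.03414 m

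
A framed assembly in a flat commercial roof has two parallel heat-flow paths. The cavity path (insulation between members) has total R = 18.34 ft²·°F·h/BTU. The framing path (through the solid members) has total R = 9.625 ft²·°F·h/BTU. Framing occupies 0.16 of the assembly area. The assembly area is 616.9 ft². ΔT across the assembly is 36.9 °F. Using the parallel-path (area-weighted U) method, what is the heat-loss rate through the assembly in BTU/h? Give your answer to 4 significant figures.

U_eff = 0.84/18.34 + 0.16/9.625 = 0.045802 + 0.016623 = 0.062425
R_eff = 1/U_eff = 16.019 ft²·°F·h/BTU
Q = 616.9 × 36.9 / 16.019 = 1421 BTU/h

1421 BTU/h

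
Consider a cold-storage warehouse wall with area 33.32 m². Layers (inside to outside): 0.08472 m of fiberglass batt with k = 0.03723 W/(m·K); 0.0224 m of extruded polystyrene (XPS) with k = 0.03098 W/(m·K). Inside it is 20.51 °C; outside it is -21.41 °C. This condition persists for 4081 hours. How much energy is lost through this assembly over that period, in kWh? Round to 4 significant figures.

0.08472/0.03723 = 2.2756
0.0224/0.03098 = 0.72305
R_total = 2.2756 + 0.72305 = 2.9986 m²·K/W
Q = 33.32 × (20.51 − (-21.41)) / 2.9986 = 465.8 W
E = 465.8 W × 4081 h / 1000 = 1900.9 kWh

1901 kWh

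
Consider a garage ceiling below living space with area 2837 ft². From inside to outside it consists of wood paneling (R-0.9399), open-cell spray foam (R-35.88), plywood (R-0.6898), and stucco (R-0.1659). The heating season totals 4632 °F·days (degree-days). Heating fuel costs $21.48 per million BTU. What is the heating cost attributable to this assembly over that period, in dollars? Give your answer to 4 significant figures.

179.8 dollars

R_total = 0.9399 + 35.88 + 0.6898 + 0.1659 = 37.676 ft²·°F·h/BTU
E = A × HDD × 24 / R = 2837 × 4632 × 24 / 37.676 = 8371000 BTU
Cost = 8371000/10⁶ × 21.48 = $179.81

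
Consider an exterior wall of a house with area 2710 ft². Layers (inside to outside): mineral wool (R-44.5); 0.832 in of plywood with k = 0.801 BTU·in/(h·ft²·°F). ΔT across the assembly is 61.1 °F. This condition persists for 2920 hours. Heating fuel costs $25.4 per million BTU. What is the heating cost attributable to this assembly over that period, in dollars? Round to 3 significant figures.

270 dollars

0.832/0.801 = 1.039
R_total = 44.5 + 1.039 = 45.54 ft²·°F·h/BTU
Q = 2710 × 61.1 / 45.54 = 3636 BTU/h
E = 3636 × 2920 = 10620000 BTU
Cost = 10620000/10⁶ × 25.4 = $269.7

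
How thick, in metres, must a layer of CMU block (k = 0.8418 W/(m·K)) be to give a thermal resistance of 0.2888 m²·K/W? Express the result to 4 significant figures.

0.2431 m

L = R·k = 0.2888 × 0.8418 = 0.24311 m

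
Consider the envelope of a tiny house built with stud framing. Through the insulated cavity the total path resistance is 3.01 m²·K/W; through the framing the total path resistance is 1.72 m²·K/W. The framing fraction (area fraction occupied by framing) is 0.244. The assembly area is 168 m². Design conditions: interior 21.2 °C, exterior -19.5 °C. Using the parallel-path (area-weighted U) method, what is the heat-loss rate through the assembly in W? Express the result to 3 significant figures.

2690 W

U_eff = 0.756/3.01 + 0.244/1.72 = 0.2512 + 0.1419 = 0.393
R_eff = 1/U_eff = 2.544 m²·K/W
Q = 168 × (21.2 − (-19.5)) / 2.544 = 2687 W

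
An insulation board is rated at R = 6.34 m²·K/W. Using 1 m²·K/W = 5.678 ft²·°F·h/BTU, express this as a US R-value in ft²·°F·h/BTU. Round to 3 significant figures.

R_US = 6.34 × 5.678 = 36

36.0 ft²·°F·h/BTU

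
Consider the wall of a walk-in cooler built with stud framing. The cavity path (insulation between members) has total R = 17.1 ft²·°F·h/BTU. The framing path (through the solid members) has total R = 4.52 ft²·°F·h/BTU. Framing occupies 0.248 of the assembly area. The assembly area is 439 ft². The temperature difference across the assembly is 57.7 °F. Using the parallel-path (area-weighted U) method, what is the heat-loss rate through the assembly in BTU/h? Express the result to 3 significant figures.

2500 BTU/h

U_eff = 0.752/17.1 + 0.248/4.52 = 0.04398 + 0.05487 = 0.09884
R_eff = 1/U_eff = 10.12 ft²·°F·h/BTU
Q = 439 × 57.7 / 10.12 = 2504 BTU/h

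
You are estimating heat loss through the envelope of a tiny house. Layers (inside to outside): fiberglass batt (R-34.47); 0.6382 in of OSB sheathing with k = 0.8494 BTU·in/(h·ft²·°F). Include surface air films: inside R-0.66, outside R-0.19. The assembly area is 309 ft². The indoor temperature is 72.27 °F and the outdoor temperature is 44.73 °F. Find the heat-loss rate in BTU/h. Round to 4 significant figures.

0.6382/0.8494 = 0.75135
R_total = 0.66 + 34.47 + 0.75135 + 0.19 = 36.071 ft²·°F·h/BTU
Q = A·ΔT/R = 309 × (72.27 − 44.73) / 36.071 = 235.92 BTU/h

235.9 BTU/h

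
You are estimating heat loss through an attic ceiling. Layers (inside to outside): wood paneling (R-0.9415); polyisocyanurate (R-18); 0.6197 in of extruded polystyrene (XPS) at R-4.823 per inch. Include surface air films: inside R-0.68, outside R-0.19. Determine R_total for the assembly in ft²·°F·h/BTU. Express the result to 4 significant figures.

0.6197 × 4.823 = 2.9888
R_total = 0.68 + 0.9415 + 18 + 2.9888 + 0.19 = 22.8 ft²·°F·h/BTU

22.80 ft²·°F·h/BTU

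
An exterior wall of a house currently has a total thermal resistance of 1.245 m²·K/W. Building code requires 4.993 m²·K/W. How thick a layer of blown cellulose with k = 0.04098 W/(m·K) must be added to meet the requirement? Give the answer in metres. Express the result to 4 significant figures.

0.1536 m

ΔR = 4.993 − 1.245 = 3.748 m²·K/W
L = ΔR × k = 3.748 × 0.04098 = 0.15359 m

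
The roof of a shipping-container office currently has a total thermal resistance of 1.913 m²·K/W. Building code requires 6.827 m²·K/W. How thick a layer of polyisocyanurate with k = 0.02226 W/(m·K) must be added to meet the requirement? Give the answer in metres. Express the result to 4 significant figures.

ΔR = 6.827 − 1.913 = 4.914 m²·K/W
L = ΔR × k = 4.914 × 0.02226 = 0.10939 m

0.1094 m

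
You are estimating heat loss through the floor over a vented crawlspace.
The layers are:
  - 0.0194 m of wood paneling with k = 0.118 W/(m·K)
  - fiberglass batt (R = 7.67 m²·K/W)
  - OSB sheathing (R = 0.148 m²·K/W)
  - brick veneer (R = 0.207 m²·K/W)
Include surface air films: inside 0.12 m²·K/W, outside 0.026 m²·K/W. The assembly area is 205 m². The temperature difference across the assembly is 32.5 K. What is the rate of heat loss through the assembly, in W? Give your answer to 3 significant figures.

0.0194/0.118 = 0.1644
R_total = 0.12 + 0.1644 + 7.67 + 0.148 + 0.207 + 0.026 = 8.335 m²·K/W
Q = A·ΔT/R = 205 × 32.5 / 8.335 = 799.3 W

799 W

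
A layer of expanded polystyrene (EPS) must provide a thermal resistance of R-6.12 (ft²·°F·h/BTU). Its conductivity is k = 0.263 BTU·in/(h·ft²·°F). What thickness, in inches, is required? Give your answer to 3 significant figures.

1.61 in

L = R × k = 6.12 × 0.263 = 1.61 in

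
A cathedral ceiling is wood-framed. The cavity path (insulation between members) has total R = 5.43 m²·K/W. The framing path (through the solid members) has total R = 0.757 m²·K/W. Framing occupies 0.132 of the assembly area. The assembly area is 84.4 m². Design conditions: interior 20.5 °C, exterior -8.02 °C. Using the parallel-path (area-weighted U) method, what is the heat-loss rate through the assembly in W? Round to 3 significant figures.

805 W

U_eff = 0.868/5.43 + 0.132/0.757 = 0.1599 + 0.1744 = 0.3342
R_eff = 1/U_eff = 2.992 m²·K/W
Q = 84.4 × (20.5 − (-8.02)) / 2.992 = 804.5 W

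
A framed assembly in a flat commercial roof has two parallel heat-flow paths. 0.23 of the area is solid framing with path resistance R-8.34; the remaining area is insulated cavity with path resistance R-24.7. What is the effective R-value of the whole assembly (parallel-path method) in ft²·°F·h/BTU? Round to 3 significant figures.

U_eff = 0.77/24.7 + 0.23/8.34 = 0.03117 + 0.02758 = 0.05875
R_eff = 1/U_eff = 17.02 ft²·°F·h/BTU

17.0 ft²·°F·h/BTU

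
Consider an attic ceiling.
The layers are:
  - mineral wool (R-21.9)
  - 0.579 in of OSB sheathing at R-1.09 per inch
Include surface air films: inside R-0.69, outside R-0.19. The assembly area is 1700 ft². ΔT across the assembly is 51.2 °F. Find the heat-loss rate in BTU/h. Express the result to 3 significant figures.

0.579 × 1.09 = 0.6311
R_total = 0.69 + 21.9 + 0.6311 + 0.19 = 23.41 ft²·°F·h/BTU
Q = A·ΔT/R = 1700 × 51.2 / 23.41 = 3718 BTU/h

3720 BTU/h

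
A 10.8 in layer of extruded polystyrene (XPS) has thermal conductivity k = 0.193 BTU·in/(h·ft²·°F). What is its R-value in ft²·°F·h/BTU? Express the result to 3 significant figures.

56.0 ft²·°F·h/BTU

R = L/k = 10.8/0.193 = 55.96 ft²·°F·h/BTU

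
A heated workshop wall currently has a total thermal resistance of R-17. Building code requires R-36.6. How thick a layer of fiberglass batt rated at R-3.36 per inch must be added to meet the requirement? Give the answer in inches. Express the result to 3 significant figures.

5.83 in

ΔR = 36.6 − 17 = 19.6 ft²·°F·h/BTU
L = ΔR / (R/in) = 19.6/3.36 = 5.833 in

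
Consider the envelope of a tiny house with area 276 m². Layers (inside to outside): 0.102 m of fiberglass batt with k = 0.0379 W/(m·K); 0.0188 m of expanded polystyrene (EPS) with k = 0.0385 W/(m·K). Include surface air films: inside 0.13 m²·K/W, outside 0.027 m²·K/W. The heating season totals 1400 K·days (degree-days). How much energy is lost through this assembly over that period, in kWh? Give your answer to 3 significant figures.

2780 kWh

0.102/0.0379 = 2.691
0.0188/0.0385 = 0.4883
R_total = 0.13 + 2.691 + 0.4883 + 0.027 = 3.337 m²·K/W
E = A × HDD × 24 / R / 1000 = 276 × 1400 × 24 / 3.337 / 1000 = 2779 kWh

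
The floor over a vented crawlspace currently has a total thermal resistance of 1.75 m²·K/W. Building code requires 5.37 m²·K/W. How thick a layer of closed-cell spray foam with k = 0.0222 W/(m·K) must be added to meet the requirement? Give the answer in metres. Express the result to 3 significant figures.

ΔR = 5.37 − 1.75 = 3.62 m²·K/W
L = ΔR × k = 3.62 × 0.0222 = 0.08036 m

0.0804 m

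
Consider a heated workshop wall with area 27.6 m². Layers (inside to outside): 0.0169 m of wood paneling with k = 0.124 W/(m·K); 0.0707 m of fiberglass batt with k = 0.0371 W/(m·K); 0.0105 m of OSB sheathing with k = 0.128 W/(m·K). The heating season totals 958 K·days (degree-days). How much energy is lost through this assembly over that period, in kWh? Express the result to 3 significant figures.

299 kWh

0.0169/0.124 = 0.1363
0.0707/0.0371 = 1.906
0.0105/0.128 = 0.08203
R_total = 0.1363 + 1.906 + 0.08203 = 2.124 m²·K/W
E = A × HDD × 24 / R / 1000 = 27.6 × 958 × 24 / 2.124 / 1000 = 298.8 kWh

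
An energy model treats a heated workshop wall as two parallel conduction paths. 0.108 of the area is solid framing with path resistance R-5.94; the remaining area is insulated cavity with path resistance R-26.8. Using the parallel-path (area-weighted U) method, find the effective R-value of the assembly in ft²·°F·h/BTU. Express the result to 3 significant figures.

U_eff = 0.892/26.8 + 0.108/5.94 = 0.03328 + 0.01818 = 0.05147
R_eff = 1/U_eff = 19.43 ft²·°F·h/BTU

19.4 ft²·°F·h/BTU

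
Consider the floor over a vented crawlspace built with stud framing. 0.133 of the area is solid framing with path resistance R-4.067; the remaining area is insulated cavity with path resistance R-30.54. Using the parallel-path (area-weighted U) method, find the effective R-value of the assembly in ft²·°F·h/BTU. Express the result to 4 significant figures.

16.37 ft²·°F·h/BTU

U_eff = 0.867/30.54 + 0.133/4.067 = 0.028389 + 0.032702 = 0.061091
R_eff = 1/U_eff = 16.369 ft²·°F·h/BTU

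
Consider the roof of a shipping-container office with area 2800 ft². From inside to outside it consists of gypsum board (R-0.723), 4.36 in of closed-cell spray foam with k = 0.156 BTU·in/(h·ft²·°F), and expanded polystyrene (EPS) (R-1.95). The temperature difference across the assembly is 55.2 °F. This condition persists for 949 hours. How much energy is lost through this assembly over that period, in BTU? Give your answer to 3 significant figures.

4790000 BTU

4.36/0.156 = 27.95
R_total = 0.723 + 27.95 + 1.95 = 30.62 ft²·°F·h/BTU
Q = 2800 × 55.2 / 30.62 = 5047 BTU/h
E = 5047 × 949 = 4790000 BTU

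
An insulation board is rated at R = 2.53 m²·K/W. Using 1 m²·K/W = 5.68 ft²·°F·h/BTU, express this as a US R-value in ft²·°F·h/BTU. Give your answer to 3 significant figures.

14.4 ft²·°F·h/BTU

R_US = 2.53 × 5.68 = 14.37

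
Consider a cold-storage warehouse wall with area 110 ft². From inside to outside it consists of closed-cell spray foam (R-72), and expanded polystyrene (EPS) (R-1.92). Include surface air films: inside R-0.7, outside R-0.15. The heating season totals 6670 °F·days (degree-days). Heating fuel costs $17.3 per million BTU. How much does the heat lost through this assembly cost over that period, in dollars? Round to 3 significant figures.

4.07 dollars

R_total = 0.7 + 72 + 1.92 + 0.15 = 74.77 ft²·°F·h/BTU
E = A × HDD × 24 / R = 110 × 6670 × 24 / 74.77 = 235500 BTU
Cost = 235500/10⁶ × 17.3 = $4.074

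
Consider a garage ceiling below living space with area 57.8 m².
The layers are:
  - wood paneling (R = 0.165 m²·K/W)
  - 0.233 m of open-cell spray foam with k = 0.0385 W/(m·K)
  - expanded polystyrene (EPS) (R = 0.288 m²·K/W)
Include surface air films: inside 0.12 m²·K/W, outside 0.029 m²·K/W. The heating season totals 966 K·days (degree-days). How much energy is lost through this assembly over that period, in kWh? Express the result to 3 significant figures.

201 kWh

0.233/0.0385 = 6.052
R_total = 0.12 + 0.165 + 6.052 + 0.288 + 0.029 = 6.654 m²·K/W
E = A × HDD × 24 / R / 1000 = 57.8 × 966 × 24 / 6.654 / 1000 = 201.4 kWh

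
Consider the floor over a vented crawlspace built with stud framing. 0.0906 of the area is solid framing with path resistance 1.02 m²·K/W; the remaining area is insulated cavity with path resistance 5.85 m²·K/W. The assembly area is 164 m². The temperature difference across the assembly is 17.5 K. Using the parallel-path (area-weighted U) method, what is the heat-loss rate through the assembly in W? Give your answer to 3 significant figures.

701 W

U_eff = 0.9094/5.85 + 0.0906/1.02 = 0.1555 + 0.08882 = 0.2443
R_eff = 1/U_eff = 4.094 m²·K/W
Q = 164 × 17.5 / 4.094 = 701.1 W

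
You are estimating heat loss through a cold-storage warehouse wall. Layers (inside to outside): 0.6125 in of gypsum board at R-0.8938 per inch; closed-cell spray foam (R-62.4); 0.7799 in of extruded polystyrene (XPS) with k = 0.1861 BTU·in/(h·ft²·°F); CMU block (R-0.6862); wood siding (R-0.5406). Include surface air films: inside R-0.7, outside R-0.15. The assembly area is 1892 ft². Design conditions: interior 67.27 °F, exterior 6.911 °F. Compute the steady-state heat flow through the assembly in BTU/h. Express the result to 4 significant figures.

0.6125 × 0.8938 = 0.54745
0.7799/0.1861 = 4.1908
R_total = 0.7 + 0.54745 + 62.4 + 4.1908 + 0.6862 + 0.5406 + 0.15 = 69.215 ft²·°F·h/BTU
Q = A·ΔT/R = 1892 × (67.27 − 6.911) / 69.215 = 1649.9 BTU/h

1650 BTU/h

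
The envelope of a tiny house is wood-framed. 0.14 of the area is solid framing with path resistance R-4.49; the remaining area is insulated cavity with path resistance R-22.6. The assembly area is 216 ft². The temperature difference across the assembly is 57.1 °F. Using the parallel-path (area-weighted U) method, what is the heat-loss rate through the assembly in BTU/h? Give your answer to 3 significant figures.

U_eff = 0.86/22.6 + 0.14/4.49 = 0.03805 + 0.03118 = 0.06923
R_eff = 1/U_eff = 14.44 ft²·°F·h/BTU
Q = 216 × 57.1 / 14.44 = 853.9 BTU/h

854 BTU/h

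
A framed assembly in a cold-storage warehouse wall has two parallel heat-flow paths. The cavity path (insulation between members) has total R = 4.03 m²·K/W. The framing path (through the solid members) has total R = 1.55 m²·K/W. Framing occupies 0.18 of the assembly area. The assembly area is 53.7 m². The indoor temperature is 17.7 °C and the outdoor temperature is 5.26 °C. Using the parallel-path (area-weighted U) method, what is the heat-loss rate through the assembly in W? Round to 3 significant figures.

U_eff = 0.82/4.03 + 0.18/1.55 = 0.2035 + 0.1161 = 0.3196
R_eff = 1/U_eff = 3.129 m²·K/W
Q = 53.7 × (17.7 − 5.26) / 3.129 = 213.5 W

214 W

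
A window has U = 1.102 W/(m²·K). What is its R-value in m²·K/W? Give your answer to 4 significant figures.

0.9074 m²·K/W

R = 1/U = 1/1.102 = 0.90744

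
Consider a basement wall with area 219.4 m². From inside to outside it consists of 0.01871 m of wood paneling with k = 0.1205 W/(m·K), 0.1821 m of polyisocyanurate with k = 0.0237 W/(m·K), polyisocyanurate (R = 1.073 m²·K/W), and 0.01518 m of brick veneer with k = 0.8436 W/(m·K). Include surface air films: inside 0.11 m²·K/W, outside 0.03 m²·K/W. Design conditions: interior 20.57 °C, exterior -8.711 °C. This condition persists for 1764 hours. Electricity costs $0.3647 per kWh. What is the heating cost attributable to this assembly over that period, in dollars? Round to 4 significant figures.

455.7 dollars

0.01871/0.1205 = 0.15527
0.1821/0.0237 = 7.6835
0.01518/0.8436 = 0.017994
R_total = 0.11 + 0.15527 + 7.6835 + 1.073 + 0.017994 + 0.03 = 9.0698 m²·K/W
Q = 219.4 × (20.57 − (-8.711)) / 9.0698 = 708.31 W
E = 708.31 W × 1764 h / 1000 = 1249.5 kWh
Cost = 1249.5 × 0.3647 = $455.68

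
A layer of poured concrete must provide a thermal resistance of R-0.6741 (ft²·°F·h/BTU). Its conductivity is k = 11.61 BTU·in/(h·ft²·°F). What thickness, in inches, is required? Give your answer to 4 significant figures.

7.826 in

L = R × k = 0.6741 × 11.61 = 7.8263 in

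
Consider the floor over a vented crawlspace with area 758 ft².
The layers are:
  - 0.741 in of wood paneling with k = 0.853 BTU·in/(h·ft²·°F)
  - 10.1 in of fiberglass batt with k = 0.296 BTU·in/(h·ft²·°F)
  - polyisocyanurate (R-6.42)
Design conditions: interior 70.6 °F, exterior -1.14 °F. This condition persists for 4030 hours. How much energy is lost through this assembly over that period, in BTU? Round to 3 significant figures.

5290000 BTU

0.741/0.853 = 0.8687
10.1/0.296 = 34.12
R_total = 0.8687 + 34.12 + 6.42 = 41.41 ft²·°F·h/BTU
Q = 758 × (70.6 − (-1.14)) / 41.41 = 1313 BTU/h
E = 1313 × 4030 = 5292000 BTU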